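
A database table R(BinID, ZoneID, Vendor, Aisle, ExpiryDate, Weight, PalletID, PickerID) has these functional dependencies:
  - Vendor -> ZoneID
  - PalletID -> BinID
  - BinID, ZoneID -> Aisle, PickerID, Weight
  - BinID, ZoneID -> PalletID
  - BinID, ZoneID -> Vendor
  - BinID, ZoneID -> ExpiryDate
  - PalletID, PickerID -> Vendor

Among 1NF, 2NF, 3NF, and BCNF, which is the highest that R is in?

3NF

Candidate keys: {BinID, Vendor}, {BinID, ZoneID}, {PalletID, PickerID}, {PalletID, Vendor}, {PalletID, ZoneID}. Prime attributes: {BinID, PalletID, PickerID, Vendor, ZoneID}.
Vendor -> ZoneID: {Vendor}⁺ = {Vendor, ZoneID}, which is not all of the attributes, so the left side is not a superkey — BCNF is violated.
But every attribute on its right side ({ZoneID}) is prime, and the same holds for every other non-superkey FD, so 3NF still holds.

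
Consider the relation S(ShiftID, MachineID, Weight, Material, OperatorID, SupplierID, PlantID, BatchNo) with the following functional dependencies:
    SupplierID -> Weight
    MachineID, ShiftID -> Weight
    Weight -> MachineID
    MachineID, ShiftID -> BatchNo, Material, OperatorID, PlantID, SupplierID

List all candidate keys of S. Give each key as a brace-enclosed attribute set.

{MachineID, ShiftID}, {ShiftID, SupplierID}, {ShiftID, Weight}

{ShiftID} never appears on the right of any FD, so every key must include it.
{MachineID, ShiftID}⁺ = {BatchNo, MachineID, Material, OperatorID, PlantID, ShiftID, SupplierID, Weight} — all of the relation — so {MachineID, ShiftID} is a candidate key.
{ShiftID, SupplierID}⁺ = {BatchNo, MachineID, Material, OperatorID, PlantID, ShiftID, SupplierID, Weight} — all of the relation — so {ShiftID, SupplierID} is a candidate key.
{ShiftID, Weight}⁺ = {BatchNo, MachineID, Material, OperatorID, PlantID, ShiftID, SupplierID, Weight} — all of the relation — so {ShiftID, Weight} is a candidate key.
Any other superkey properly contains one of these, so there are no further candidate keys.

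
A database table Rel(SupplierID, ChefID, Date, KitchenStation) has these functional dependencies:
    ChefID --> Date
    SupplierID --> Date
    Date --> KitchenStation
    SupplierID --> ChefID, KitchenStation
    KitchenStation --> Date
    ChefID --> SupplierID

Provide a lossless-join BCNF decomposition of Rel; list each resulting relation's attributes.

Candidate keys of the original relation: {ChefID}, {SupplierID}.
In {ChefID, Date, KitchenStation, SupplierID}, {Date} is not a superkey ({Date}⁺ restricted to this set is {Date, KitchenStation}), so split on Date --> KitchenStation into {Date, KitchenStation} and {ChefID, Date, SupplierID}.
{Date, KitchenStation}: every determinant is a superkey — BCNF.
{ChefID, Date, SupplierID}: every determinant is a superkey — BCNF.

{ChefID, Date, SupplierID}; {Date, KitchenStation}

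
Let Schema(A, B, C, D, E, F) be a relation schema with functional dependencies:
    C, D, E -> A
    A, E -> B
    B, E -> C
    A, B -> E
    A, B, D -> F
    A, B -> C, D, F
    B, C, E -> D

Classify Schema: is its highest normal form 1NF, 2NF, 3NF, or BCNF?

Candidate keys: {A, B}, {A, E}, {B, E}, {C, D, E}. Prime attributes: {A, B, C, D, E}.
The left-hand side of every FD is a superkey, so BCNF is satisfied.

BCNF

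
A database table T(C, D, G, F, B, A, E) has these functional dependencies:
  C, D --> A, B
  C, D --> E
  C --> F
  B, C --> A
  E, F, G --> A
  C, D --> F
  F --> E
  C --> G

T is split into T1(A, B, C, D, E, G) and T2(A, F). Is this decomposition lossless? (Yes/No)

Common attributes: {A}; their closure is {A}.
Neither T1 nor T2 is contained in that closure, so the decomposition is lossy.

No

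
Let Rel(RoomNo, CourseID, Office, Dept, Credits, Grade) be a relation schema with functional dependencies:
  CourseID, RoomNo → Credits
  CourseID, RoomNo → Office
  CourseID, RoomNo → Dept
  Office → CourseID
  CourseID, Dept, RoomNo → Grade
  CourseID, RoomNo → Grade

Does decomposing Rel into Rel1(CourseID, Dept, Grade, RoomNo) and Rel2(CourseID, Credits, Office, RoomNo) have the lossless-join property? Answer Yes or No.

The shared attributes are {CourseID, RoomNo} and {CourseID, RoomNo}⁺ = {CourseID, Credits, Dept, Grade, Office, RoomNo}.
Rel1 is contained in that closure, so Rel1 ∩ Rel2 → Rel1 holds and the join is lossless.

Yes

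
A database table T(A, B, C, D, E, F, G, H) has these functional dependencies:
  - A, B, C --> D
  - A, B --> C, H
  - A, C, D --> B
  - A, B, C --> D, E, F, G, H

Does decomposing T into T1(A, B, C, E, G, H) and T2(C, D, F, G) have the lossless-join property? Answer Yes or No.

No

T1 ∩ T2 = {C, G}; its closure under F is {C, G}.
The closure covers neither T1 nor T2 entirely; the join is not lossless.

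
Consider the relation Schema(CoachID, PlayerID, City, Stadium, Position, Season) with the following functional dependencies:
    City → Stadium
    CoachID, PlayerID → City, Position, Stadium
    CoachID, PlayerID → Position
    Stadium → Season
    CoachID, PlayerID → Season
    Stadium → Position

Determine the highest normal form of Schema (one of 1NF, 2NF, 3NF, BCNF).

Candidate key: {CoachID, PlayerID}. Prime attributes: {CoachID, PlayerID}.
For City → Stadium we have {City}⁺ = {City, Position, Season, Stadium}; {City} is not a superkey, so BCNF fails.
City → Stadium has non-prime {Stadium} on the right and a non-superkey on the left, so 3NF fails.
No non-prime attribute depends on a proper subset of any candidate key, so 2NF holds.

2NF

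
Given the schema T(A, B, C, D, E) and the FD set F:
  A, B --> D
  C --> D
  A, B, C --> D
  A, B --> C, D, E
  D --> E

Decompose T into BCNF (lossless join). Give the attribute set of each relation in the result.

{A, B, C}; {C, D}; {D, E}

Candidate key of the original relation: {A, B}.
In {A, B, C, D, E}, {C} is not a superkey ({C}⁺ restricted to this set is {C, D, E}), so split on C --> D, E into {C, D, E} and {A, B, C}.
In {C, D, E}, {D} is not a superkey ({D}⁺ restricted to this set is {D, E}), so split on D --> E into {D, E} and {C, D}.
{D, E}: every determinant is a superkey — BCNF.
{C, D}: every determinant is a superkey — BCNF.
{A, B, C}: every determinant is a superkey — BCNF.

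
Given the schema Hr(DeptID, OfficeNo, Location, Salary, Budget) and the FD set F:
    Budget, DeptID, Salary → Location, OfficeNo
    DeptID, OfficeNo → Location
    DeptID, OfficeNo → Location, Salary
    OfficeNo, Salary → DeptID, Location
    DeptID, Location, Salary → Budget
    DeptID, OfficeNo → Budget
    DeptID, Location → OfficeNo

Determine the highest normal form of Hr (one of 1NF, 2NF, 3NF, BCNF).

BCNF

Candidate keys: {Budget, DeptID, Salary}, {DeptID, Location}, {DeptID, OfficeNo}, {OfficeNo, Salary}. Prime attributes: {Budget, DeptID, Location, OfficeNo, Salary}.
Each dependency's left side is a superkey — BCNF holds.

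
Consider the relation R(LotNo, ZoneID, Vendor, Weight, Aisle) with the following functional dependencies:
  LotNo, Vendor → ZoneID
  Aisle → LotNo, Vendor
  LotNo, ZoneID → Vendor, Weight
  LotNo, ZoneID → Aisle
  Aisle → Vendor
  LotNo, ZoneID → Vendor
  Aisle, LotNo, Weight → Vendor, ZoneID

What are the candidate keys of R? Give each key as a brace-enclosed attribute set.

{Aisle}, {LotNo, Vendor}, {LotNo, ZoneID}

{Aisle}⁺ = {Aisle, LotNo, Vendor, Weight, ZoneID} — all of the relation — so {Aisle} is a candidate key.
{LotNo, Vendor}⁺ = {Aisle, LotNo, Vendor, Weight, ZoneID} — all of the relation — so {LotNo, Vendor} is a candidate key.
{LotNo, ZoneID}⁺ = {Aisle, LotNo, Vendor, Weight, ZoneID} — all of the relation — so {LotNo, ZoneID} is a candidate key.
These are minimal and exhaustive — every other superkey contains one of them.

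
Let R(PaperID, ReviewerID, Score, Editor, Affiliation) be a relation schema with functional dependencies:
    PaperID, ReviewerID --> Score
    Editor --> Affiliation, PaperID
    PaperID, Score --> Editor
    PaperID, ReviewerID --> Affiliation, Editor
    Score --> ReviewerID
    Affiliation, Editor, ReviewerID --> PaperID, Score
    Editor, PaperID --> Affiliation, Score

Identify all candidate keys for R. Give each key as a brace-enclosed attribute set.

{Editor}, {PaperID, ReviewerID}, {PaperID, Score}

{Editor}⁺ = {Affiliation, Editor, PaperID, ReviewerID, Score} — all of the relation — so {Editor} is a candidate key.
{PaperID, ReviewerID}⁺ = {Affiliation, Editor, PaperID, ReviewerID, Score} — all of the relation — so {PaperID, ReviewerID} is a candidate key.
{PaperID, Score}⁺ = {Affiliation, Editor, PaperID, ReviewerID, Score} — all of the relation — so {PaperID, Score} is a candidate key.
Any other superkey properly contains one of these, so there are no further candidate keys.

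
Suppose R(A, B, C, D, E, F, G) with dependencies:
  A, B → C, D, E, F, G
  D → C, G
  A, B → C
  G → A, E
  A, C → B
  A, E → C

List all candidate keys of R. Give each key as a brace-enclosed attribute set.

{A, B}, {A, C}, {A, E}, {D}, {G}

{D}⁺ = {A, B, C, D, E, F, G} — all of the relation — so {D} is a candidate key.
{G}⁺ = {A, B, C, D, E, F, G} — all of the relation — so {G} is a candidate key.
{A, B}⁺ = {A, B, C, D, E, F, G} — all of the relation — so {A, B} is a candidate key.
{A, C}⁺ = {A, B, C, D, E, F, G} — all of the relation — so {A, C} is a candidate key.
{A, E}⁺ = {A, B, C, D, E, F, G} — all of the relation — so {A, E} is a candidate key.
No proper subset of any of these is a key, and no other minimal superkey exists.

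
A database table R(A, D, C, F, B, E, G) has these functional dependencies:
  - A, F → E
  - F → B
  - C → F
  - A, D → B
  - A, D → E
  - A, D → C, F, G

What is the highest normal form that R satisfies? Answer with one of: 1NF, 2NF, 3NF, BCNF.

2NF

Candidate key: {A, D}. Prime attributes: {A, D}.
A, F → E: {A, F}⁺ = {A, B, E, F}, which is not all of the attributes, so the left side is not a superkey — BCNF is violated.
Because {E} is non-prime and the left side of A, F → E is not a superkey, the relation is not in 3NF.
Checking every proper subset of each key, none determines a non-prime attribute — 2NF is satisfied.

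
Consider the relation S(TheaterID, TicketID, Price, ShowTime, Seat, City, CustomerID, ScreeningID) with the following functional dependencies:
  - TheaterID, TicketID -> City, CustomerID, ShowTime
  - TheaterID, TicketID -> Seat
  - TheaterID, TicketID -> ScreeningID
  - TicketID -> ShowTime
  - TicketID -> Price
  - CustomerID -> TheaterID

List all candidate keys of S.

{CustomerID, TicketID}, {TheaterID, TicketID}

No FD produces {TicketID}, so it must be in every candidate key.
Closure of {CustomerID, TicketID} is {City, CustomerID, Price, ScreeningID, Seat, ShowTime, TheaterID, TicketID}, the whole schema; {CustomerID, TicketID} is a candidate key.
Closure of {TheaterID, TicketID} is {City, CustomerID, Price, ScreeningID, Seat, ShowTime, TheaterID, TicketID}, the whole schema; {TheaterID, TicketID} is a candidate key.
These are minimal and exhaustive — every other superkey contains one of them.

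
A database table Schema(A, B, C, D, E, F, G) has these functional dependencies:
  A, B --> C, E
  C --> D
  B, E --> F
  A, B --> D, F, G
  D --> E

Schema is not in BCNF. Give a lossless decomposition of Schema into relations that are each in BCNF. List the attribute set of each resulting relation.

{A, B, C, G}; {B, C, F}; {C, D}; {D, E}

Candidate key of the original relation: {A, B}.
Within {A, B, C, D, E, F, G}: {C}⁺ ∩ {A, B, C, D, E, F, G} = {C, D, E}, not the whole set, so C --> D, E violates BCNF; decompose into {C, D, E} and {A, B, C, F, G}.
Within {C, D, E}: {D}⁺ ∩ {C, D, E} = {D, E}, not the whole set, so D --> E violates BCNF; decompose into {D, E} and {C, D}.
{D, E}: every determinant is a superkey — BCNF.
{C, D}: every determinant is a superkey — BCNF.
Within {A, B, C, F, G}: {B, C}⁺ ∩ {A, B, C, F, G} = {B, C, F}, not the whole set, so B, C --> F violates BCNF; decompose into {B, C, F} and {A, B, C, G}.
{B, C, F}: every determinant is a superkey — BCNF.
{A, B, C, G}: every determinant is a superkey — BCNF.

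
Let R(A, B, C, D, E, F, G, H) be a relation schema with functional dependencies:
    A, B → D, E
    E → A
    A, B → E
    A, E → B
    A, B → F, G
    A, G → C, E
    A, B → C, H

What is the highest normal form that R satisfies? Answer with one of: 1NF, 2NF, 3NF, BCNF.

BCNF

Candidate keys: {A, B}, {A, G}, {E}. Prime attributes: {A, B, E, G}.
Each dependency's left side is a superkey — BCNF holds.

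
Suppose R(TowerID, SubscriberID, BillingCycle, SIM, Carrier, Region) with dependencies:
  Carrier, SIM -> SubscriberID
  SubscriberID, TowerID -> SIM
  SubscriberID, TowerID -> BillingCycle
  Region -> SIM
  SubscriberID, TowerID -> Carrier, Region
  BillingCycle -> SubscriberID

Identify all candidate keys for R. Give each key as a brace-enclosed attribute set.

{BillingCycle, TowerID}, {Carrier, Region, TowerID}, {Carrier, SIM, TowerID}, {SubscriberID, TowerID}

No FD produces {TowerID}, so it must be in every candidate key.
{BillingCycle, TowerID}⁺ = {BillingCycle, Carrier, Region, SIM, SubscriberID, TowerID} — all of the relation — so {BillingCycle, TowerID} is a candidate key.
{SubscriberID, TowerID}⁺ = {BillingCycle, Carrier, Region, SIM, SubscriberID, TowerID} — all of the relation — so {SubscriberID, TowerID} is a candidate key.
{Carrier, Region, TowerID}⁺ = {BillingCycle, Carrier, Region, SIM, SubscriberID, TowerID} — all of the relation — so {Carrier, Region, TowerID} is a candidate key.
{Carrier, SIM, TowerID}⁺ = {BillingCycle, Carrier, Region, SIM, SubscriberID, TowerID} — all of the relation — so {Carrier, SIM, TowerID} is a candidate key.
Any other superkey properly contains one of these, so there are no further candidate keys.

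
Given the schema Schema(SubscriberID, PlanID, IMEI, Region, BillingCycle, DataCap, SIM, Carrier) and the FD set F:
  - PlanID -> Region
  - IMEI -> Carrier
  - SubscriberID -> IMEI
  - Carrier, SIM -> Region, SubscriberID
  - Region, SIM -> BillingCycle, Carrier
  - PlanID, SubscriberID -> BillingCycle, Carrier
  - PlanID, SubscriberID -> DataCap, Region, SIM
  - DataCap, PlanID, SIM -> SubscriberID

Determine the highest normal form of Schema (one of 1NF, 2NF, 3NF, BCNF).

Candidate keys: {PlanID, SIM}, {PlanID, SubscriberID}. Prime attributes: {PlanID, SIM, SubscriberID}.
For PlanID -> Region we have {PlanID}⁺ = {PlanID, Region}; {PlanID} is not a superkey, so BCNF fails.
PlanID -> Region determines the non-prime attribute {Region} from a non-superkey — 3NF is violated.
The proper key subset {PlanID} of {PlanID, SIM} determines non-prime {Region}, so the relation is not even in 2NF.

1NF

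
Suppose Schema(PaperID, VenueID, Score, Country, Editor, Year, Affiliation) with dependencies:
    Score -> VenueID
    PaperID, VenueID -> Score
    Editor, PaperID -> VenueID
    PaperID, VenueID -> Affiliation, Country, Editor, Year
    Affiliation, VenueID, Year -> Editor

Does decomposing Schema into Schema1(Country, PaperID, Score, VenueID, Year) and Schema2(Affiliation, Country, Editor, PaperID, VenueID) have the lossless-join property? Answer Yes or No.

Yes

Schema1 ∩ Schema2 = {Country, PaperID, VenueID}; its closure under F is {Affiliation, Country, Editor, PaperID, Score, VenueID, Year}.
Schema1 is contained in that closure, so Schema1 ∩ Schema2 -> Schema1 holds and the join is lossless.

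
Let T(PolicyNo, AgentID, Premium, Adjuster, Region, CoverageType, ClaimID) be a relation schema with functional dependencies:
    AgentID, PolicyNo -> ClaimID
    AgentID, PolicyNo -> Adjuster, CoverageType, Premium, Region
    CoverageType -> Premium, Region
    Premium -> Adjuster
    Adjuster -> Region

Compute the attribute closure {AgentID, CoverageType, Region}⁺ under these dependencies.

{Adjuster, AgentID, CoverageType, Premium, Region}

Start with {AgentID, CoverageType, Region}.
CoverageType -> Premium, Region applies; add {Premium} → now {AgentID, CoverageType, Premium, Region}.
Premium -> Adjuster applies; add {Adjuster} → now {Adjuster, AgentID, CoverageType, Premium, Region}.
No further FD applies.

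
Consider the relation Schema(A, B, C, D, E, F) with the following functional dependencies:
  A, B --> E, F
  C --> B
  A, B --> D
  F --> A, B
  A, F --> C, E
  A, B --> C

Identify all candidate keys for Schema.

Closure of {F} is {A, B, C, D, E, F}, the whole schema; {F} is a candidate key.
Closure of {A, B} is {A, B, C, D, E, F}, the whole schema; {A, B} is a candidate key.
Closure of {A, C} is {A, B, C, D, E, F}, the whole schema; {A, C} is a candidate key.
Any other superkey properly contains one of these, so there are no further candidate keys.

{A, B}, {A, C}, {F}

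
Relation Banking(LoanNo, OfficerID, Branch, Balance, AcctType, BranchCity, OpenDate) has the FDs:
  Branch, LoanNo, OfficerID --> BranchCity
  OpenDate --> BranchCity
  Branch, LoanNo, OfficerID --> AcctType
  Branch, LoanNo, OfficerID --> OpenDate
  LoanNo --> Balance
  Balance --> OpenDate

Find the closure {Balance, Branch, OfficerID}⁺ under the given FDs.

{Balance, Branch, BranchCity, OfficerID, OpenDate}

Start with {Balance, Branch, OfficerID}.
Balance --> OpenDate applies; add {OpenDate} → now {Balance, Branch, OfficerID, OpenDate}.
OpenDate --> BranchCity applies; add {BranchCity} → now {Balance, Branch, BranchCity, OfficerID, OpenDate}.
No further FD applies.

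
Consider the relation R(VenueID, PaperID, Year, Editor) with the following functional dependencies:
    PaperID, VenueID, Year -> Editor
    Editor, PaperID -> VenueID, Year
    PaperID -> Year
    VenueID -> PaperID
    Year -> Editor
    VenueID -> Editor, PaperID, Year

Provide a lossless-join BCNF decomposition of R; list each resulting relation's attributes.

{Editor, Year}; {PaperID, VenueID, Year}

Candidate keys of the original relation: {PaperID}, {VenueID}.
Within {Editor, PaperID, VenueID, Year}: {Year}⁺ ∩ {Editor, PaperID, VenueID, Year} = {Editor, Year}, not the whole set, so Year -> Editor violates BCNF; decompose into {Editor, Year} and {PaperID, VenueID, Year}.
{Editor, Year}: every determinant is a superkey — BCNF.
{PaperID, VenueID, Year}: every determinant is a superkey — BCNF.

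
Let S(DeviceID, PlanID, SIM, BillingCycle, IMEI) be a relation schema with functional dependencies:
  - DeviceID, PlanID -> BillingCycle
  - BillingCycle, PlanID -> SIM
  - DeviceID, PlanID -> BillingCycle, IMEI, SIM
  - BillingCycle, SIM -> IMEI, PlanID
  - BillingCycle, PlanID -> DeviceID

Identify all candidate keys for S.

Closure of {BillingCycle, PlanID} is {BillingCycle, DeviceID, IMEI, PlanID, SIM}, the whole schema; {BillingCycle, PlanID} is a candidate key.
Closure of {BillingCycle, SIM} is {BillingCycle, DeviceID, IMEI, PlanID, SIM}, the whole schema; {BillingCycle, SIM} is a candidate key.
Closure of {DeviceID, PlanID} is {BillingCycle, DeviceID, IMEI, PlanID, SIM}, the whole schema; {DeviceID, PlanID} is a candidate key.
No proper subset of any of these is a key, and no other minimal superkey exists.

{BillingCycle, PlanID}, {BillingCycle, SIM}, {DeviceID, PlanID}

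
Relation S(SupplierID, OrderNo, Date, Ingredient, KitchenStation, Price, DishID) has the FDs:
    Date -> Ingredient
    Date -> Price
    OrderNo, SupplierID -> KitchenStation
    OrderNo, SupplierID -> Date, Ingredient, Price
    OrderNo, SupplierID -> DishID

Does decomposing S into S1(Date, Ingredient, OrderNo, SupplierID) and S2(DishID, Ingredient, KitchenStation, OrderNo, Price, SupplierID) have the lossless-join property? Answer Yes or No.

Common attributes: {Ingredient, OrderNo, SupplierID}; their closure is {Date, DishID, Ingredient, KitchenStation, OrderNo, Price, SupplierID}.
This includes all of S1, so the common attributes are a superkey of S1 — the join is lossless.

Yes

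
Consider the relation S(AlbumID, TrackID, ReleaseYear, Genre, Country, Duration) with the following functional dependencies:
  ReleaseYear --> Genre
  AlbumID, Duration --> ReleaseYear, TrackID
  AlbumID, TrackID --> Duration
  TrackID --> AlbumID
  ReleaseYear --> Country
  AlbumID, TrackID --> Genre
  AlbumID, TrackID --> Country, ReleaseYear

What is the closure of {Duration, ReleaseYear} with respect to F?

{Country, Duration, Genre, ReleaseYear}

Start with {Duration, ReleaseYear}.
ReleaseYear --> Genre applies; add {Genre} → now {Duration, Genre, ReleaseYear}.
ReleaseYear --> Country applies; add {Country} → now {Country, Duration, Genre, ReleaseYear}.
No further FD applies.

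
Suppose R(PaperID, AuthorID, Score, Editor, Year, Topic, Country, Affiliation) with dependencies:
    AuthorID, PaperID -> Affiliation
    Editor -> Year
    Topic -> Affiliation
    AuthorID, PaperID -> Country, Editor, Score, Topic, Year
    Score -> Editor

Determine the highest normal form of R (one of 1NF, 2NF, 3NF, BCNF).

Candidate key: {AuthorID, PaperID}. Prime attributes: {AuthorID, PaperID}.
Editor -> Year: {Editor}⁺ = {Editor, Year}, which is not all of the attributes, so the left side is not a superkey — BCNF is violated.
Editor -> Year determines the non-prime attribute {Year} from a non-superkey — 3NF is violated.
No non-prime attribute depends on a proper subset of any candidate key, so 2NF holds.

2NF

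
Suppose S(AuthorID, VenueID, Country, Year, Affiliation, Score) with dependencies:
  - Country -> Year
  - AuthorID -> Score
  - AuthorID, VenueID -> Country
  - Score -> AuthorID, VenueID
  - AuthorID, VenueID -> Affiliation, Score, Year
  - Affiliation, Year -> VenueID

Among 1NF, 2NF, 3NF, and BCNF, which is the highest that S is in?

Candidate keys: {AuthorID}, {Score}. Prime attributes: {AuthorID, Score}.
Country -> Year: {Country}⁺ = {Country, Year}, which is not all of the attributes, so the left side is not a superkey — BCNF is violated.
Country -> Year determines the non-prime attribute {Year} from a non-superkey — 3NF is violated.
Every candidate key is a single attribute, so no partial dependency is possible; 2NF holds.

2NF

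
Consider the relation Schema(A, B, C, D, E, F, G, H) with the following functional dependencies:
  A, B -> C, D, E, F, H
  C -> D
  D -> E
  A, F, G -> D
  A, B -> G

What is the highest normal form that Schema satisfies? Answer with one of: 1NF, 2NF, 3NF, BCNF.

2NF

Candidate key: {A, B}. Prime attributes: {A, B}.
For C -> D we have {C}⁺ = {C, D, E}; {C} is not a superkey, so BCNF fails.
C -> D determines the non-prime attribute {D} from a non-superkey — 3NF is violated.
No non-prime attribute depends on a proper subset of any candidate key, so 2NF holds.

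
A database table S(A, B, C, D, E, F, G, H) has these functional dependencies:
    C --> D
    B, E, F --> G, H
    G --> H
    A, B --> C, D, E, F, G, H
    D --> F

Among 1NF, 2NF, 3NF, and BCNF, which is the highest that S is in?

2NF

Candidate key: {A, B}. Prime attributes: {A, B}.
For C --> D we have {C}⁺ = {C, D, F}; {C} is not a superkey, so BCNF fails.
C --> D has non-prime {D} on the right and a non-superkey on the left, so 3NF fails.
No proper subset of a key has a non-prime attribute in its closure, so there is no partial dependency; 2NF holds.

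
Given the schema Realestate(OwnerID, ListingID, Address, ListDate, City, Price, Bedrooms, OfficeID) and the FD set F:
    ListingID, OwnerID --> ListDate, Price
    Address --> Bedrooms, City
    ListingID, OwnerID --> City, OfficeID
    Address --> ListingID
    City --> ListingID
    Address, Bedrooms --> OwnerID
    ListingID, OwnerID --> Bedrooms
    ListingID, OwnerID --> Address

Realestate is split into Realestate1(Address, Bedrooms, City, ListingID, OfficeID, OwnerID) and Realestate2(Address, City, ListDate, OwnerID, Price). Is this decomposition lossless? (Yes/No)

Yes

The shared attributes are {Address, City, OwnerID} and {Address, City, OwnerID}⁺ = {Address, Bedrooms, City, ListDate, ListingID, OfficeID, OwnerID, Price}.
Realestate1 is contained in that closure, so Realestate1 ∩ Realestate2 --> Realestate1 holds and the join is lossless.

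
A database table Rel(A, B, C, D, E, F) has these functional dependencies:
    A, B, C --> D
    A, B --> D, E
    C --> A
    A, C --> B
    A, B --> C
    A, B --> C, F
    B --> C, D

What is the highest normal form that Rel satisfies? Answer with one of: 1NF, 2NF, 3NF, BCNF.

Candidate keys: {B}, {C}. Prime attributes: {B, C}.
Each dependency's left side is a superkey — BCNF holds.

BCNF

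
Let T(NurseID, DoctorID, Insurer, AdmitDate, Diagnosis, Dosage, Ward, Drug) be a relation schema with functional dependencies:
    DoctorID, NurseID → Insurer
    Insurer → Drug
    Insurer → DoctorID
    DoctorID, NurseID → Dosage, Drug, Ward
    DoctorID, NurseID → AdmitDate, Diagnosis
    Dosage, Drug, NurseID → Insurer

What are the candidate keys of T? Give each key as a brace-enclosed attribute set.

{DoctorID, NurseID}, {Dosage, Drug, NurseID}, {Insurer, NurseID}

No FD produces {NurseID}, so it must be in every candidate key.
{DoctorID, NurseID}⁺ = {AdmitDate, Diagnosis, DoctorID, Dosage, Drug, Insurer, NurseID, Ward}, which is every attribute, so {DoctorID, NurseID} is a candidate key.
{Insurer, NurseID}⁺ = {AdmitDate, Diagnosis, DoctorID, Dosage, Drug, Insurer, NurseID, Ward}, which is every attribute, so {Insurer, NurseID} is a candidate key.
{Dosage, Drug, NurseID}⁺ = {AdmitDate, Diagnosis, DoctorID, Dosage, Drug, Insurer, NurseID, Ward}, which is every attribute, so {Dosage, Drug, NurseID} is a candidate key.
These are minimal and exhaustive — every other superkey contains one of them.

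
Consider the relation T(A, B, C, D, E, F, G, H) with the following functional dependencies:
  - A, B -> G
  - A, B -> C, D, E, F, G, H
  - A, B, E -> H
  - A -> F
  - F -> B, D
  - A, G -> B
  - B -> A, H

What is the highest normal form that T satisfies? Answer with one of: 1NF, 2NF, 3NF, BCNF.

Candidate keys: {A}, {B}, {F}. Prime attributes: {A, B, F}.
Each dependency's left side is a superkey — BCNF holds.

BCNF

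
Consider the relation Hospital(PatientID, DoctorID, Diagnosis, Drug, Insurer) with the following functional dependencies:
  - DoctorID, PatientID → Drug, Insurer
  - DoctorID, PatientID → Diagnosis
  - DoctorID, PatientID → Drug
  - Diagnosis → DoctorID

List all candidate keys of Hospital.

{Diagnosis, PatientID}, {DoctorID, PatientID}

No FD produces {PatientID}, so it must be in every candidate key.
{Diagnosis, PatientID}⁺ = {Diagnosis, DoctorID, Drug, Insurer, PatientID}, which is every attribute, so {Diagnosis, PatientID} is a candidate key.
{DoctorID, PatientID}⁺ = {Diagnosis, DoctorID, Drug, Insurer, PatientID}, which is every attribute, so {DoctorID, PatientID} is a candidate key.
Any other superkey properly contains one of these, so there are no further candidate keys.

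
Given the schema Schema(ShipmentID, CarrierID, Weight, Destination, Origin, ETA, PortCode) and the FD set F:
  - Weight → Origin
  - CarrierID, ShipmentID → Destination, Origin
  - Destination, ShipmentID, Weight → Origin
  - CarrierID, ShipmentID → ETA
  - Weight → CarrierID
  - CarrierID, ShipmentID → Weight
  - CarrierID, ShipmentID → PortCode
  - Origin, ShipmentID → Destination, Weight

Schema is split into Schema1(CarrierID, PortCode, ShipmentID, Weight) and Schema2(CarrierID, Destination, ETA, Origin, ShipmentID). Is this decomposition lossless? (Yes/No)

Yes

The shared attributes are {CarrierID, ShipmentID} and {CarrierID, ShipmentID}⁺ = {CarrierID, Destination, ETA, Origin, PortCode, ShipmentID, Weight}.
Schema1 is contained in that closure, so Schema1 ∩ Schema2 → Schema1 holds and the join is lossless.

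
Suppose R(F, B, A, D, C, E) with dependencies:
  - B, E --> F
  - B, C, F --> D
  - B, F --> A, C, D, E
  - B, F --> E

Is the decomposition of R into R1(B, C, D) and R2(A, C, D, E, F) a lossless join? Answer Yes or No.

No

R1 ∩ R2 = {C, D}; its closure under F is {C, D}.
The closure covers neither R1 nor R2 entirely; the join is not lossless.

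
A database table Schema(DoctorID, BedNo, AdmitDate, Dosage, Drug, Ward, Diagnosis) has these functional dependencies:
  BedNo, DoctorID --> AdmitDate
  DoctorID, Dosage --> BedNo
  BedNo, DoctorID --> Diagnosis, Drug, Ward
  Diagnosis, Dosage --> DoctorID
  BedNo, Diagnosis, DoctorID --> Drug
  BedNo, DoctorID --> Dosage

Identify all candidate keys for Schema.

{BedNo, DoctorID}⁺ = {AdmitDate, BedNo, Diagnosis, DoctorID, Dosage, Drug, Ward} — all of the relation — so {BedNo, DoctorID} is a candidate key.
{Diagnosis, Dosage}⁺ = {AdmitDate, BedNo, Diagnosis, DoctorID, Dosage, Drug, Ward} — all of the relation — so {Diagnosis, Dosage} is a candidate key.
{DoctorID, Dosage}⁺ = {AdmitDate, BedNo, Diagnosis, DoctorID, Dosage, Drug, Ward} — all of the relation — so {DoctorID, Dosage} is a candidate key.
No proper subset of any of these is a key, and no other minimal superkey exists.

{BedNo, DoctorID}, {Diagnosis, Dosage}, {DoctorID, Dosage}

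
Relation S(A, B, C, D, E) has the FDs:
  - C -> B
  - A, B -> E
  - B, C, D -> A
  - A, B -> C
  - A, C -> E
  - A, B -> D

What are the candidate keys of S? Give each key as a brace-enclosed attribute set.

Closure of {A, B} is {A, B, C, D, E}, the whole schema; {A, B} is a candidate key.
Closure of {A, C} is {A, B, C, D, E}, the whole schema; {A, C} is a candidate key.
Closure of {C, D} is {A, B, C, D, E}, the whole schema; {C, D} is a candidate key.
No proper subset of any of these is a key, and no other minimal superkey exists.

{A, B}, {A, C}, {C, D}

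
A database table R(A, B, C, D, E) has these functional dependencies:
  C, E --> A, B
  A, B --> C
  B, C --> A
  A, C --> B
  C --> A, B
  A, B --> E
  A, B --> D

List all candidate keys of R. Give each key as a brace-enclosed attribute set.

{A, B}, {C}

{C}⁺ = {A, B, C, D, E} — all of the relation — so {C} is a candidate key.
{A, B}⁺ = {A, B, C, D, E} — all of the relation — so {A, B} is a candidate key.
These are minimal and exhaustive — every other superkey contains one of them.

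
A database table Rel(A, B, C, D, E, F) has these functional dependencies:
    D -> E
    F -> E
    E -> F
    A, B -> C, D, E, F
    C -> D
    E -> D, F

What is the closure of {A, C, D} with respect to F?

Start with {A, C, D}.
D -> E applies; add {E} → now {A, C, D, E}.
E -> F applies; add {F} → now {A, C, D, E, F}.
No further FD applies.

{A, C, D, E, F}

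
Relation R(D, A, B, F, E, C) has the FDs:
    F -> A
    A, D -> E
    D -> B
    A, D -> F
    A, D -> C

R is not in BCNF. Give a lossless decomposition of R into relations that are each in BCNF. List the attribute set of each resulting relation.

{A, F}; {B, D}; {C, D, E, F}

Candidate keys of the original relation: {A, D}, {D, F}.
In {A, B, C, D, E, F}, {F} is not a superkey ({F}⁺ restricted to this set is {A, F}), so split on F -> A into {A, F} and {B, C, D, E, F}.
{A, F} is in BCNF.
In {B, C, D, E, F}, {D} is not a superkey ({D}⁺ restricted to this set is {B, D}), so split on D -> B into {B, D} and {C, D, E, F}.
{B, D} is in BCNF.
{C, D, E, F} is in BCNF.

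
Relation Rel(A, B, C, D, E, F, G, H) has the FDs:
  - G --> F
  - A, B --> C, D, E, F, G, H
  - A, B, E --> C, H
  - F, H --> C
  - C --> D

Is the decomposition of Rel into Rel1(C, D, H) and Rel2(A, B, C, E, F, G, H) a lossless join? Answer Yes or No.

Yes

Rel1 ∩ Rel2 = {C, H}; its closure under F is {C, D, H}.
This includes all of Rel1, so the common attributes are a superkey of Rel1 — the join is lossless.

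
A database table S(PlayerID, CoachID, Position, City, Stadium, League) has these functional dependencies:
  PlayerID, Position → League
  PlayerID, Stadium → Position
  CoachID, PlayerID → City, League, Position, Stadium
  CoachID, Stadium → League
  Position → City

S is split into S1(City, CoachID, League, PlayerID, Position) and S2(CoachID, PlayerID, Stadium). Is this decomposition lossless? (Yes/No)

Common attributes: {CoachID, PlayerID}; their closure is {City, CoachID, League, PlayerID, Position, Stadium}.
This includes all of S1, so the common attributes are a superkey of S1 — the join is lossless.

Yes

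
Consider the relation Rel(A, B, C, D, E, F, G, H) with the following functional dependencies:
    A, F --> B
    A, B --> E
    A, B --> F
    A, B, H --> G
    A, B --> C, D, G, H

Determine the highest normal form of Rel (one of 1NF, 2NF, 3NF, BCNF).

BCNF

Candidate keys: {A, B}, {A, F}. Prime attributes: {A, B, F}.
Every FD has a superkey on the left, so the relation is in BCNF.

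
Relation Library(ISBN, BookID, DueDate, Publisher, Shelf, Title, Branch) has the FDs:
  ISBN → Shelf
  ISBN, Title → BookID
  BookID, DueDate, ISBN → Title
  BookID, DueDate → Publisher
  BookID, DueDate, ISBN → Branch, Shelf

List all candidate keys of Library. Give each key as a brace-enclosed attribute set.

Attributes never on any right-hand side: {DueDate, ISBN} — every candidate key must contain all of them.
{BookID, DueDate, ISBN} is a candidate key since {BookID, DueDate, ISBN}⁺ = {BookID, Branch, DueDate, ISBN, Publisher, Shelf, Title} covers every attribute.
{DueDate, ISBN, Title} is a candidate key since {DueDate, ISBN, Title}⁺ = {BookID, Branch, DueDate, ISBN, Publisher, Shelf, Title} covers every attribute.
These are minimal and exhaustive — every other superkey contains one of them.

{BookID, DueDate, ISBN}, {DueDate, ISBN, Title}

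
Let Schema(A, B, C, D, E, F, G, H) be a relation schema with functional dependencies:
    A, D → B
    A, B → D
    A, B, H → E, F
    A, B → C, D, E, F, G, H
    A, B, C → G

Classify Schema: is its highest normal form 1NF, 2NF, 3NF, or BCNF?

Candidate keys: {A, B}, {A, D}. Prime attributes: {A, B, D}.
Every FD has a superkey on the left, so the relation is in BCNF.

BCNF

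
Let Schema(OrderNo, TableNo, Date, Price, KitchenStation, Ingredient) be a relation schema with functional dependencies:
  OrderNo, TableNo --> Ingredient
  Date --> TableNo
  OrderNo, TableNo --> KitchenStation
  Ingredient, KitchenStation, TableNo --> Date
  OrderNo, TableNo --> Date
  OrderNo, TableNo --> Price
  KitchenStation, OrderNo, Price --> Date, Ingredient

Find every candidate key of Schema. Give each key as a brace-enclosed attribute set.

No FD produces {OrderNo}, so it must be in every candidate key.
{Date, OrderNo}⁺ = {Date, Ingredient, KitchenStation, OrderNo, Price, TableNo}, which is every attribute, so {Date, OrderNo} is a candidate key.
{OrderNo, TableNo}⁺ = {Date, Ingredient, KitchenStation, OrderNo, Price, TableNo}, which is every attribute, so {OrderNo, TableNo} is a candidate key.
{KitchenStation, OrderNo, Price}⁺ = {Date, Ingredient, KitchenStation, OrderNo, Price, TableNo}, which is every attribute, so {KitchenStation, OrderNo, Price} is a candidate key.
No proper subset of any of these is a key, and no other minimal superkey exists.

{Date, OrderNo}, {KitchenStation, OrderNo, Price}, {OrderNo, TableNo}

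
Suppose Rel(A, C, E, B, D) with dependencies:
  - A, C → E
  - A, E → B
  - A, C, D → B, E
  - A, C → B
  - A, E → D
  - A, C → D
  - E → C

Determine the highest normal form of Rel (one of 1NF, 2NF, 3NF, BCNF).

Candidate keys: {A, C}, {A, E}. Prime attributes: {A, C, E}.
For E → C we have {E}⁺ = {C, E}; {E} is not a superkey, so BCNF fails.
But every attribute on its right side ({C}) is prime, and the same holds for every other non-superkey FD, so 3NF still holds.

3NF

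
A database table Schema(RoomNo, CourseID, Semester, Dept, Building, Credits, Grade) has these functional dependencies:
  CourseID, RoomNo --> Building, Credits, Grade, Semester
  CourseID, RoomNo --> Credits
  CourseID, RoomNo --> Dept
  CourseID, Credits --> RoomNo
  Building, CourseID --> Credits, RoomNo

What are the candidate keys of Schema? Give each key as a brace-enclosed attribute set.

{Building, CourseID}, {CourseID, Credits}, {CourseID, RoomNo}

{CourseID} never appears on the right of any FD, so every key must include it.
{Building, CourseID}⁺ = {Building, CourseID, Credits, Dept, Grade, RoomNo, Semester}, which is every attribute, so {Building, CourseID} is a candidate key.
{CourseID, Credits}⁺ = {Building, CourseID, Credits, Dept, Grade, RoomNo, Semester}, which is every attribute, so {CourseID, Credits} is a candidate key.
{CourseID, RoomNo}⁺ = {Building, CourseID, Credits, Dept, Grade, RoomNo, Semester}, which is every attribute, so {CourseID, RoomNo} is a candidate key.
These are minimal and exhaustive — every other superkey contains one of them.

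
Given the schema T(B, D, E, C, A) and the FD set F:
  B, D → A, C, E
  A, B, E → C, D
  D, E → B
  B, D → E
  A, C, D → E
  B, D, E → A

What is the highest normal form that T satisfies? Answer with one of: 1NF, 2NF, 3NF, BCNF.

Candidate keys: {A, B, E}, {A, C, D}, {B, D}, {D, E}. Prime attributes: {A, B, C, D, E}.
Every FD has a superkey on the left, so the relation is in BCNF.

BCNF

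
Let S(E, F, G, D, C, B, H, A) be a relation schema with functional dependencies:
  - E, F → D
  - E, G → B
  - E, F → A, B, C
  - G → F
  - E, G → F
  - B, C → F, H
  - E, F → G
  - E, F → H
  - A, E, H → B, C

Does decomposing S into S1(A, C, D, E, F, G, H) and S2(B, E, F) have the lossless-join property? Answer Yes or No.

Yes

Common attributes: {E, F}; their closure is {A, B, C, D, E, F, G, H}.
This includes all of S1, so the common attributes are a superkey of S1 — the join is lossless.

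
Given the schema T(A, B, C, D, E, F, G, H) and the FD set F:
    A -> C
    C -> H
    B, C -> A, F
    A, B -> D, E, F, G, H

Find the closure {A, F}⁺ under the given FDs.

{A, C, F, H}

Start with {A, F}.
A -> C applies; add {C} → now {A, C, F}.
C -> H applies; add {H} → now {A, C, F, H}.
No further FD applies.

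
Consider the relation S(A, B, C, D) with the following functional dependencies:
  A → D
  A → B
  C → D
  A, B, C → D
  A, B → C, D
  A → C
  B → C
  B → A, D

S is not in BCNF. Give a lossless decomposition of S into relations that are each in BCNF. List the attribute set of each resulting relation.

Candidate keys of the original relation: {A}, {B}.
Within {A, B, C, D}: {C}⁺ ∩ {A, B, C, D} = {C, D}, not the whole set, so C → D violates BCNF; decompose into {C, D} and {A, B, C}.
{C, D}: every determinant is a superkey — BCNF.
{A, B, C}: every determinant is a superkey — BCNF.

{A, B, C}; {C, D}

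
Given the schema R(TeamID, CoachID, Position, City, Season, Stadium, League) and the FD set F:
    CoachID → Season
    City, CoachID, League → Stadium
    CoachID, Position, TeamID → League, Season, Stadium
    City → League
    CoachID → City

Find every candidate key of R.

{CoachID, Position, TeamID} never appear on the right of any FD, so every key must include all of them.
Closure of {CoachID, Position, TeamID} is {City, CoachID, League, Position, Season, Stadium, TeamID}, the whole schema; {CoachID, Position, TeamID} is a candidate key.
Every other attribute set either contains this one or has a smaller closure.

{CoachID, Position, TeamID}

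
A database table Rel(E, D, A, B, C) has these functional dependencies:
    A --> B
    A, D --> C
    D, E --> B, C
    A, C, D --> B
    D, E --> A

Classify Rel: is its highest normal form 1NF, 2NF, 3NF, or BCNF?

Candidate key: {D, E}. Prime attributes: {D, E}.
For A --> B we have {A}⁺ = {A, B}; {A} is not a superkey, so BCNF fails.
Because {B} is non-prime and the left side of A --> B is not a superkey, the relation is not in 3NF.
No proper subset of a key has a non-prime attribute in its closure, so there is no partial dependency; 2NF holds.

2NF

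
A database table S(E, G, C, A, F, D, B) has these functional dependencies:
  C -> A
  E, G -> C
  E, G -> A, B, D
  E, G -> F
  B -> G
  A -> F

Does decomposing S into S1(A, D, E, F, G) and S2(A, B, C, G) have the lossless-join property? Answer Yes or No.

The shared attributes are {A, G} and {A, G}⁺ = {A, F, G}.
S1 ⊄ {A, F, G} and S2 ⊄ {A, F, G}, so the split is lossy.

No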